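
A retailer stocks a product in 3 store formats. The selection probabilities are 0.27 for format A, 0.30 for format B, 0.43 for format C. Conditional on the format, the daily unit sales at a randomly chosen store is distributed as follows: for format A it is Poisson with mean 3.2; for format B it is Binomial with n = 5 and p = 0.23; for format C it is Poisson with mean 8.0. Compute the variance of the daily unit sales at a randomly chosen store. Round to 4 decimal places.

13.6380

Per component, A: μ=3.2, E[X²]=13.44; B: μ=1.15, E[X²]=2.208; C: μ=8, E[X²]=72.
E[X] = 0.27·3.2 + 0.3·1.15 + 0.43·8 = 4.649.
E[X²] = 0.27·13.44 + 0.3·2.208 + 0.43·72 = 35.2512.
Var(X) = E[X²] − (E[X])² = 35.2512 − 21.6132 = 13.638.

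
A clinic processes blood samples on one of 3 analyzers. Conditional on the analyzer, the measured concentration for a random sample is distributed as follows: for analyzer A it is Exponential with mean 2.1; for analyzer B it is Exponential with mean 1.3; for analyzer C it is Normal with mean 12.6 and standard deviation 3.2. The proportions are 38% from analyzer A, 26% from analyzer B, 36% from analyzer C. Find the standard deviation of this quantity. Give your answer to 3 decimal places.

5.736

Per component, A: μ=2.1, E[X²]=8.82; B: μ=1.3, E[X²]=3.38; C: μ=12.6, E[X²]=169.
E[X] = 0.38·2.1 + 0.26·1.3 + 0.36·12.6 = 5.672.
E[X²] = 0.38·8.82 + 0.26·3.38 + 0.36·169 = 65.0704.
Var(X) = E[X²] − (E[X])² = 65.0704 − 32.1716 = 32.8988.
SD(X) = √32.8988 = 5.73575.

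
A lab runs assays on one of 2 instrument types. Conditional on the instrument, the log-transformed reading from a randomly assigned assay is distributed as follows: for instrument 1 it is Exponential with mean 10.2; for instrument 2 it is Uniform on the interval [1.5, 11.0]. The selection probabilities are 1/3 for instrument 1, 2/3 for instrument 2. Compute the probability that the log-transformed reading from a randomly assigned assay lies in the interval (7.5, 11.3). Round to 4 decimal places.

Conditional on each instrument, P(7.5 < X < 11.3): 1: 0.149094; 2: 0.368421.
By total probability, P(7.5 < X < 11.3) = 0.333333·0.149094 + 0.666667·0.368421 = 0.295312.

0.2953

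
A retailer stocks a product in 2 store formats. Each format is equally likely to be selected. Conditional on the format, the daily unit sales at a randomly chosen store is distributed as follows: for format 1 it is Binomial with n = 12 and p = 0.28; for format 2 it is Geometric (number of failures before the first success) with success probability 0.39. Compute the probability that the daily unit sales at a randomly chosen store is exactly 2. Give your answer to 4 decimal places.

0.1694

Conditional on each format, P(X = 2): 1: 0.193725; 2: 0.145119.
By total probability, P(X = 2) = 0.5·0.193725 + 0.5·0.145119 = 0.169422.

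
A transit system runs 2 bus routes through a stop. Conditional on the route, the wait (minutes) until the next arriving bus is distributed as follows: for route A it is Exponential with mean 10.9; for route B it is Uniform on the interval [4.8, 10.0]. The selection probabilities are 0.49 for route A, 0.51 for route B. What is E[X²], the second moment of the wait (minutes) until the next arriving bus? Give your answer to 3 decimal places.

For each component E[X²] = Var + (mean)², giving A: 237.62; B: 57.0133.
Overall E[X²] = 0.49·237.62 + 0.51·57.0133 = 145.511.

145.511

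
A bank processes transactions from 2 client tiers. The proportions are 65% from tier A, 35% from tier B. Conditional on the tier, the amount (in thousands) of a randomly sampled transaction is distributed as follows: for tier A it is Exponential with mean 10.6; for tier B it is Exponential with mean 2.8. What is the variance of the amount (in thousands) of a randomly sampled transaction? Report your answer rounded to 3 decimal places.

89.619

Per component, A: μ=10.6, E[X²]=224.72; B: μ=2.8, E[X²]=15.68.
E[X] = 0.65·10.6 + 0.35·2.8 = 7.87.
E[X²] = 0.65·224.72 + 0.35·15.68 = 151.556.
Var(X) = E[X²] − (E[X])² = 151.556 − 61.9369 = 89.6191.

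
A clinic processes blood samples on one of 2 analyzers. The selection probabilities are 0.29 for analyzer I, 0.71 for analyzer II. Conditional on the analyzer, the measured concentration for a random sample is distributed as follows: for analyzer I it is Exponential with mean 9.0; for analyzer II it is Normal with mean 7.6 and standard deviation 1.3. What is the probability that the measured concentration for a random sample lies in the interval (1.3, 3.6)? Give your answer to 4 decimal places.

Conditional on each analyzer, P(1.3 < X < 3.6): I: 0.195183; II: 0.00104512.
By total probability, P(1.3 < X < 3.6) = 0.29·0.195183 + 0.71·0.00104512 = 0.0573451.

0.0573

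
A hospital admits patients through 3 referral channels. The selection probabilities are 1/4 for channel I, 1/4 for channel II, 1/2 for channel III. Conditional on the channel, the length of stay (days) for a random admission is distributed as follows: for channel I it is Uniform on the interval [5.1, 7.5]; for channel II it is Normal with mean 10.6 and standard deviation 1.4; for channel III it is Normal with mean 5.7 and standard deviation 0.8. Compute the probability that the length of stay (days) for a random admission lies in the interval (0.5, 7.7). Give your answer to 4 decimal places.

Conditional on each channel, P(0.5 < X < 7.7): I: 1; II: 0.0191594; III: 0.99379.
By total probability, P(0.5 < X < 7.7) = 0.25·1 + 0.25·0.0191594 + 0.5·0.99379 = 0.751685.

0.7517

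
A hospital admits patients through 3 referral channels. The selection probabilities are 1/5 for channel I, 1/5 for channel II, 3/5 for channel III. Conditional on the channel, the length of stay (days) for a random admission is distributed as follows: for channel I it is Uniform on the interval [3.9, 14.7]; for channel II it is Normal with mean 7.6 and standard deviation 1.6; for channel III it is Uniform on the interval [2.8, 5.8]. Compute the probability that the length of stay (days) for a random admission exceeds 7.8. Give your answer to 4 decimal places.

Conditional on each channel, P(X > 7.8): I: 0.638889; II: 0.450262; III: 0.
By total probability, P(X > 7.8) = 0.2·0.638889 + 0.2·0.450262 + 0.6·0 = 0.21783.

0.2178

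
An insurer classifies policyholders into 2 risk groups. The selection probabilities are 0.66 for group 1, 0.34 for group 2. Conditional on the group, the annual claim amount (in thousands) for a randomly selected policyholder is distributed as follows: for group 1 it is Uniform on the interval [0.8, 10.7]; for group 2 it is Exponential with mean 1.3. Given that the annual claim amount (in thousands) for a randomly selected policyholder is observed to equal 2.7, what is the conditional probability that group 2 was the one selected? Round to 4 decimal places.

0.3296

Likelihoods f(2.7 | ·): 1: 0.10101; 2: 0.0963963.
Posterior ∝ prior × likelihood. Numerator for 2: 0.34·0.0963963 = 0.0327747.
Normalizing constant: 0.66·0.10101 + 0.34·0.0963963 = 0.0994414.
P(2 | observation) = 0.0327747 / 0.0994414 = 0.329588.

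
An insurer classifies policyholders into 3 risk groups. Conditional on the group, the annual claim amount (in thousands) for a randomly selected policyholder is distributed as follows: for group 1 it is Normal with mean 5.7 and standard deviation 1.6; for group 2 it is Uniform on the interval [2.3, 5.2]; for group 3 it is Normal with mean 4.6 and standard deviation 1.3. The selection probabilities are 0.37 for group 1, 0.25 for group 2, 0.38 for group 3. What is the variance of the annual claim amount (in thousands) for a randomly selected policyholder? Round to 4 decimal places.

2.3551

Per component, 1: μ=5.7, E[X²]=35.05; 2: μ=3.75, E[X²]=14.7633; 3: μ=4.6, E[X²]=22.85.
E[X] = 0.37·5.7 + 0.25·3.75 + 0.38·4.6 = 4.7945.
E[X²] = 0.37·35.05 + 0.25·14.7633 + 0.38·22.85 = 25.3423.
Var(X) = E[X²] − (E[X])² = 25.3423 − 22.9872 = 2.3551.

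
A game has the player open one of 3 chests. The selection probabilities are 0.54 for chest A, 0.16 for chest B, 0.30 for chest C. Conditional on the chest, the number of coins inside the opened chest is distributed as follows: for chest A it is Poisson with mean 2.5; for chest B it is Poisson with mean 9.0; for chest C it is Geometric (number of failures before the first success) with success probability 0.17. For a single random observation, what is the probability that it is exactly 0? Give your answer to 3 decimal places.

0.095

Conditional on each chest, P(X = 0): A: 0.082085; B: 0.00012341; C: 0.17.
By total probability, P(X = 0) = 0.54·0.082085 + 0.16·0.00012341 + 0.3·0.17 = 0.0953456.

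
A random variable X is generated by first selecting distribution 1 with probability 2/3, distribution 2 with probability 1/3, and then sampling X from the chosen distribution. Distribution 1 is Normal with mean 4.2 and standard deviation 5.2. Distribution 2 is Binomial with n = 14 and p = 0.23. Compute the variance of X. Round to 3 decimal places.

19.067

Per component, 1: μ=4.2, E[X²]=44.68; 2: μ=3.22, E[X²]=12.8478.
E[X] = 0.666667·4.2 + 0.333333·3.22 = 3.87333.
E[X²] = 0.666667·44.68 + 0.333333·12.8478 = 34.0693.
Var(X) = E[X²] − (E[X])² = 34.0693 − 15.0027 = 19.0666.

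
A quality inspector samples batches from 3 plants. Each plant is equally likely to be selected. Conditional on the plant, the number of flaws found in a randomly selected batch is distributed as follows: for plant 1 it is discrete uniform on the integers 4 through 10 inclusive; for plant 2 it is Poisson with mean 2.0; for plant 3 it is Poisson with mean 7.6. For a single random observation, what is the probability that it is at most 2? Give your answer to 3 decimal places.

0.232

Conditional on each plant, P(X ≤ 2): 1: 0; 2: 0.676676; 3: 0.0187569.
By total probability, P(X ≤ 2) = 0.333333·0 + 0.333333·0.676676 + 0.333333·0.0187569 = 0.231811.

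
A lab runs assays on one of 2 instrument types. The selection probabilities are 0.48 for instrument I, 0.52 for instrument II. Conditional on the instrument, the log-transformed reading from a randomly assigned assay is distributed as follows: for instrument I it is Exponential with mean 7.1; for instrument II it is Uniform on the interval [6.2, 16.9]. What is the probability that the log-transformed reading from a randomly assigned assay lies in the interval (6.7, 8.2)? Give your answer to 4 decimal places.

Conditional on each instrument, P(6.7 < X < 8.2): I: 0.0741203; II: 0.140187.
By total probability, P(6.7 < X < 8.2) = 0.48·0.0741203 + 0.52·0.140187 = 0.108475.

0.1085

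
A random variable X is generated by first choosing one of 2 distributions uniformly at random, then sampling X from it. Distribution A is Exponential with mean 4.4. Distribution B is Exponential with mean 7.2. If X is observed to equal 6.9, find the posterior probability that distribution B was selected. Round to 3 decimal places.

0.529

Likelihoods f(6.9 | ·): A: 0.047369; B: 0.0532683.
Posterior ∝ prior × likelihood. Numerator for B: 0.5·0.0532683 = 0.0266341.
Normalizing constant: 0.5·0.047369 + 0.5·0.0532683 = 0.0503187.
P(B | observation) = 0.0266341 / 0.0503187 = 0.529309.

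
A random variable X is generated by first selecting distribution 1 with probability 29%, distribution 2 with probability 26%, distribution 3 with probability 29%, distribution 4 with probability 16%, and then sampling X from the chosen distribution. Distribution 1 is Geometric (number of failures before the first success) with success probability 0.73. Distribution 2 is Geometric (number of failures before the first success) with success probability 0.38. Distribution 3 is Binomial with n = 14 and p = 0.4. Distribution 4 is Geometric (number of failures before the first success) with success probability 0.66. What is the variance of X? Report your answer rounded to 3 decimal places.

Per component, 1: μ=0.369863, E[X²]=0.64346; 2: μ=1.63158, E[X²]=6.95568; 3: μ=5.6, E[X²]=34.72; 4: μ=0.515152, E[X²]=1.04591.
E[X] = 0.29·0.369863 + 0.26·1.63158 + 0.29·5.6 + 0.16·0.515152 = 2.2379.
E[X²] = 0.29·0.64346 + 0.26·6.95568 + 0.29·34.72 + 0.16·1.04591 = 12.2312.
Var(X) = E[X²] − (E[X])² = 12.2312 − 5.00817 = 7.22305.

7.223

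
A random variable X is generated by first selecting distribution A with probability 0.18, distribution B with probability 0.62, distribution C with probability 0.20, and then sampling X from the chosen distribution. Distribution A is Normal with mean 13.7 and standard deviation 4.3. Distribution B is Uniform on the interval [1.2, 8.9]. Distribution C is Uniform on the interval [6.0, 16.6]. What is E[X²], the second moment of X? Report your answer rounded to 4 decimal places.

For each component E[X²] = Var + (mean)², giving A: 206.18; B: 30.4433; C: 137.053.
Overall E[X²] = 0.18·206.18 + 0.62·30.4433 + 0.2·137.053 = 83.3979.

83.3979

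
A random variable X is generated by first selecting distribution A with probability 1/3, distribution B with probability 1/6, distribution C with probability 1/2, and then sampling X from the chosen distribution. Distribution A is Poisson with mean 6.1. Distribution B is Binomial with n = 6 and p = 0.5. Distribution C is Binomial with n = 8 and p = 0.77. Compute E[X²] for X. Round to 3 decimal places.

35.868

For each component E[X²] = Var + (mean)², giving A: 43.31; B: 10.5; C: 39.3624.
Overall E[X²] = 0.333333·43.31 + 0.166667·10.5 + 0.5·39.3624 = 35.8679.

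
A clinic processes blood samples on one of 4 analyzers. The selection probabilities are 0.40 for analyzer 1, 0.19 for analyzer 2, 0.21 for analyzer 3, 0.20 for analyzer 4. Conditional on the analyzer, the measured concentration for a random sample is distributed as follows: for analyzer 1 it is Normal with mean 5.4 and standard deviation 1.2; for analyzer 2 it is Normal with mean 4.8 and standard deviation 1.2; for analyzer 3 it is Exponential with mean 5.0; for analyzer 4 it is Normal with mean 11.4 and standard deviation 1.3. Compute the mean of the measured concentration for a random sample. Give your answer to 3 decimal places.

Component means — 1: 5.4; 2: 4.8; 3: 5; 4: 11.4.
E[X] = 0.4·5.4 + 0.19·4.8 + 0.21·5 + 0.2·11.4 = 6.402.

6.402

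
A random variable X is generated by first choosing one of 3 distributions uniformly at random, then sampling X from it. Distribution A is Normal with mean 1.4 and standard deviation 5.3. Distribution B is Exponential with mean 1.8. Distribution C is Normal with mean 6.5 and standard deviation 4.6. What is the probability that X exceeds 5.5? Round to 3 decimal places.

0.284

Conditional on each component, P(X > 5.5): A: 0.219588; B: 0.0470965; C: 0.586048.
By total probability, P(X > 5.5) = 0.333333·0.219588 + 0.333333·0.0470965 + 0.333333·0.586048 = 0.284244.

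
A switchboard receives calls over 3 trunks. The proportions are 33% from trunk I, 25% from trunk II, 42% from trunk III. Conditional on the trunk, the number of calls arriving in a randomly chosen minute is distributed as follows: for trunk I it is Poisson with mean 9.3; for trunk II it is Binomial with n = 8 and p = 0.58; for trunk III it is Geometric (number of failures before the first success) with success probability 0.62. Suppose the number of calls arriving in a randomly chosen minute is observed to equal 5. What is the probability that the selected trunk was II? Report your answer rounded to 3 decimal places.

0.777

Likelihoods P(X=5 | ·): I: 0.0530023; II: 0.272318; III: 0.00491258.
Posterior ∝ prior × likelihood. Numerator for II: 0.25·0.272318 = 0.0680794.
Normalizing constant: 0.33·0.0530023 + 0.25·0.272318 + 0.42·0.00491258 = 0.0876335.
P(II | observation) = 0.0680794 / 0.0876335 = 0.776866.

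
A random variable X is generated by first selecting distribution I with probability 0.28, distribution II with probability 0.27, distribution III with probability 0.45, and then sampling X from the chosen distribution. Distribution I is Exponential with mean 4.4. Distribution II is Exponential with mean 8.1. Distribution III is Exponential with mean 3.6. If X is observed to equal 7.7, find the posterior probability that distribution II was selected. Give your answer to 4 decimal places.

Likelihoods f(7.7 | ·): I: 0.0394941; II: 0.0477163; III: 0.0327182.
Posterior ∝ prior × likelihood. Numerator for II: 0.27·0.0477163 = 0.0128834.
Normalizing constant: 0.28·0.0394941 + 0.27·0.0477163 + 0.45·0.0327182 = 0.038665.
P(II | observation) = 0.0128834 / 0.038665 = 0.333206.

0.3332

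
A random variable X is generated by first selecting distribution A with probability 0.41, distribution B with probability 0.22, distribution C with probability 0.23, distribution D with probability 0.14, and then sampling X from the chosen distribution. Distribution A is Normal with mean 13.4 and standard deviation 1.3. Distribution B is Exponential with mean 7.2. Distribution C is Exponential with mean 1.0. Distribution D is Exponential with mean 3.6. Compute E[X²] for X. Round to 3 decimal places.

101.211

For each component E[X²] = Var + (mean)², giving A: 181.25; B: 103.68; C: 2; D: 25.92.
Overall E[X²] = 0.41·181.25 + 0.22·103.68 + 0.23·2 + 0.14·25.92 = 101.211.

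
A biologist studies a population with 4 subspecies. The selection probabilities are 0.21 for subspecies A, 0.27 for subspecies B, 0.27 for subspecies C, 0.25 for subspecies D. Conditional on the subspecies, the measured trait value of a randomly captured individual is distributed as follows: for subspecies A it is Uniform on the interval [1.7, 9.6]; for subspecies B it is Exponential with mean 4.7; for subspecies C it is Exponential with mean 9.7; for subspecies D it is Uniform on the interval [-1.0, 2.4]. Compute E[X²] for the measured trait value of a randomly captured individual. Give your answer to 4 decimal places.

70.8964

For each component E[X²] = Var + (mean)², giving A: 37.1233; B: 44.18; C: 188.18; D: 1.45333.
Overall E[X²] = 0.21·37.1233 + 0.27·44.18 + 0.27·188.18 + 0.25·1.45333 = 70.8964.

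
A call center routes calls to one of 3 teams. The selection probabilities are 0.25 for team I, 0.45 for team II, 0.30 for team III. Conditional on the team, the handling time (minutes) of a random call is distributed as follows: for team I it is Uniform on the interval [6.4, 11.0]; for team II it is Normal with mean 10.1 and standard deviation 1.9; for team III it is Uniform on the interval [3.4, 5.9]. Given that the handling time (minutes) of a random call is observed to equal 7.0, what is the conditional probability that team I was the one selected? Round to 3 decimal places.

0.685

Likelihoods f(7.0 | ·): I: 0.217391; II: 0.0554753; III: 0.
Posterior ∝ prior × likelihood. Numerator for I: 0.25·0.217391 = 0.0543478.
Normalizing constant: 0.25·0.217391 + 0.45·0.0554753 + 0.3·0 = 0.0793117.
P(I | observation) = 0.0543478 / 0.0793117 = 0.685243.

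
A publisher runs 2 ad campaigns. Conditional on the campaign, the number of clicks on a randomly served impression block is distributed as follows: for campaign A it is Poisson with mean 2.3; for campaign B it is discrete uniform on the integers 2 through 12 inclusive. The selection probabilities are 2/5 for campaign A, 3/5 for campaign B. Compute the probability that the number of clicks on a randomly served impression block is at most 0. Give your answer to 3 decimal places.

0.040

Conditional on each campaign, P(X ≤ 0): A: 0.100259; B: 0.
By total probability, P(X ≤ 0) = 0.4·0.100259 + 0.6·0 = 0.0401035.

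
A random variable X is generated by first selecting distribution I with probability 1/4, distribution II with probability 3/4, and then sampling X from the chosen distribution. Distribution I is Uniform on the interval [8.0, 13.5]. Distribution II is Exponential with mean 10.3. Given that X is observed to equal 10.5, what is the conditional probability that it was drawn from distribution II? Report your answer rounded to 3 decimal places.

Likelihoods f(10.5 | ·): I: 0.181818; II: 0.0350296.
Posterior ∝ prior × likelihood. Numerator for II: 0.75·0.0350296 = 0.0262722.
Normalizing constant: 0.25·0.181818 + 0.75·0.0350296 = 0.0717268.
P(II | observation) = 0.0262722 / 0.0717268 = 0.366282.

0.366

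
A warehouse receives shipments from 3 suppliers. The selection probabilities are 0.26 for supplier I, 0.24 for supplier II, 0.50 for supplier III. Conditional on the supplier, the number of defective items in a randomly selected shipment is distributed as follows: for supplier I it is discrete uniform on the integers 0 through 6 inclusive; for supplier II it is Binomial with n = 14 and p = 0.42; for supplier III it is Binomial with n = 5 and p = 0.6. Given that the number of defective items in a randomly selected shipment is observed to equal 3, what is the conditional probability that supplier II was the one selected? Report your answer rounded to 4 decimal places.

Likelihoods P(X=3 | ·): I: 0.142857; II: 0.0673841; III: 0.3456.
Posterior ∝ prior × likelihood. Numerator for II: 0.24·0.0673841 = 0.0161722.
Normalizing constant: 0.26·0.142857 + 0.24·0.0673841 + 0.5·0.3456 = 0.226115.
P(II | observation) = 0.0161722 / 0.226115 = 0.0715219.

0.0715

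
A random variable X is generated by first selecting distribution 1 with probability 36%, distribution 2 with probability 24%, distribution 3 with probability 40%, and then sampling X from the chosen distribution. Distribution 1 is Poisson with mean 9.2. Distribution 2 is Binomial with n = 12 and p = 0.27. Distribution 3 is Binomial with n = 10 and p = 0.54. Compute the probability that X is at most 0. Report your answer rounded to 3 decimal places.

0.006

Conditional on each component, P(X ≤ 0): 1: 0.000101039; 2: 0.022902; 3: 0.000424207.
By total probability, P(X ≤ 0) = 0.36·0.000101039 + 0.24·0.022902 + 0.4·0.000424207 = 0.00570255.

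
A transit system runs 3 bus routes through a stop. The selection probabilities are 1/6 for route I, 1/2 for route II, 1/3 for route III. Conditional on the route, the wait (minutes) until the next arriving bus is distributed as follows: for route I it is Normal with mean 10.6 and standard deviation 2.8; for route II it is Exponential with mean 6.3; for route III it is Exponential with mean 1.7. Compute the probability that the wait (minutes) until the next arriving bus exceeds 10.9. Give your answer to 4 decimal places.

Conditional on each route, P(X > 10.9): I: 0.457338; II: 0.177256; III: 0.00164212.
By total probability, P(X > 10.9) = 0.166667·0.457338 + 0.5·0.177256 + 0.333333·0.00164212 = 0.165398.

0.1654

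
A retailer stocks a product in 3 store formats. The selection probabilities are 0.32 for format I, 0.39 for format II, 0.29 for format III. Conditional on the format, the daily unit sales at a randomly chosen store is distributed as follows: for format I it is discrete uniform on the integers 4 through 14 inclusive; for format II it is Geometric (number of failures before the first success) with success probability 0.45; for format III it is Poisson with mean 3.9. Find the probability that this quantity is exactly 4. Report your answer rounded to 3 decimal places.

0.102

Conditional on each format, P(X = 4): I: 0.0909091; II: 0.0411778; III: 0.195119.
By total probability, P(X = 4) = 0.32·0.0909091 + 0.39·0.0411778 + 0.29·0.195119 = 0.101735.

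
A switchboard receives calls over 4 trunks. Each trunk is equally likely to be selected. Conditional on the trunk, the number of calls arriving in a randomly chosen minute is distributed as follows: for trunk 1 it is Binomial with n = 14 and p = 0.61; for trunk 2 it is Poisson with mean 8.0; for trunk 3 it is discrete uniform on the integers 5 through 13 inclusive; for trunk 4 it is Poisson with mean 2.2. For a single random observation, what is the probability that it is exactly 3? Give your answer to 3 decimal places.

0.057

Conditional on each trunk, P(X = 3): 1: 0.00262302; 2: 0.0286261; 3: 0; 4: 0.196639.
By total probability, P(X = 3) = 0.25·0.00262302 + 0.25·0.0286261 + 0.25·0 + 0.25·0.196639 = 0.056972.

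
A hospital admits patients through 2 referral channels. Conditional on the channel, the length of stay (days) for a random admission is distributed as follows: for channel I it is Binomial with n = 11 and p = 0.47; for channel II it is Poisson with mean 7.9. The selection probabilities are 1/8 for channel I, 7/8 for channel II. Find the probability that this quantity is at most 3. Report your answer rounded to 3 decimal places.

Conditional on each channel, P(X ≤ 3): I: 0.156715; II: 0.0453338.
By total probability, P(X ≤ 3) = 0.125·0.156715 + 0.875·0.0453338 = 0.0592565.

0.059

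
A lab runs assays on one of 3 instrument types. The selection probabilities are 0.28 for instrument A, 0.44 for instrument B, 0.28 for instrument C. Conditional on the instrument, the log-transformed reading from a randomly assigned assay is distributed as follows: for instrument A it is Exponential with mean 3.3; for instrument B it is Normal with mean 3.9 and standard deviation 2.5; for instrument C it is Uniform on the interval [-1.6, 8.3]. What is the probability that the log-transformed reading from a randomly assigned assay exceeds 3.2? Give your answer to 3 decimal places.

Conditional on each instrument, P(X > 3.2): A: 0.379198; B: 0.610261; C: 0.515152.
By total probability, P(X > 3.2) = 0.28·0.379198 + 0.44·0.610261 + 0.28·0.515152 = 0.518933.

0.519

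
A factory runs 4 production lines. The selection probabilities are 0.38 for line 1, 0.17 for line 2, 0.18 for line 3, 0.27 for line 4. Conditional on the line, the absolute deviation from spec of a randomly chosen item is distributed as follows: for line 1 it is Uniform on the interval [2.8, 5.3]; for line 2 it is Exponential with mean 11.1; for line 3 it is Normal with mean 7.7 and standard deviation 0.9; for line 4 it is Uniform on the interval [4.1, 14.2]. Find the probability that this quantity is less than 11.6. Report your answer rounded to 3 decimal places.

0.871

Conditional on each line, P(X < 11.6): 1: 1; 2: 0.648324; 3: 0.999993; 4: 0.742574.
By total probability, P(X < 11.6) = 0.38·1 + 0.17·0.648324 + 0.18·0.999993 + 0.27·0.742574 = 0.870709.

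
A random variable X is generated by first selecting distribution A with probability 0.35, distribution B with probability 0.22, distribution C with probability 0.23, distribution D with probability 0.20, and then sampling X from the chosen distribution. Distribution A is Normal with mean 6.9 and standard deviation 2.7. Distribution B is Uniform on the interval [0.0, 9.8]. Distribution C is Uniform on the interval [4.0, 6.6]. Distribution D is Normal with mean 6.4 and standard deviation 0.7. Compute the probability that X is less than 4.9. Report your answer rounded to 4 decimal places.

Conditional on each component, P(X < 4.9): A: 0.229425; B: 0.5; C: 0.346154; D: 0.0160623.
By total probability, P(X < 4.9) = 0.35·0.229425 + 0.22·0.5 + 0.23·0.346154 + 0.2·0.0160623 = 0.273127.

0.2731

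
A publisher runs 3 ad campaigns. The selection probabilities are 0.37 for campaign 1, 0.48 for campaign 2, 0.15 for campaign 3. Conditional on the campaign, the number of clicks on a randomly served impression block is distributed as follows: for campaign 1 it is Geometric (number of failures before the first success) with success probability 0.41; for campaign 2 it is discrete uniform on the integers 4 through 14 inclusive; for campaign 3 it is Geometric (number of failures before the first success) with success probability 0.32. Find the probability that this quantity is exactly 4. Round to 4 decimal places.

Conditional on each campaign, P(X = 4): 1: 0.0496812; 2: 0.0909091; 3: 0.0684204.
By total probability, P(X = 4) = 0.37·0.0496812 + 0.48·0.0909091 + 0.15·0.0684204 = 0.0722815.

0.0723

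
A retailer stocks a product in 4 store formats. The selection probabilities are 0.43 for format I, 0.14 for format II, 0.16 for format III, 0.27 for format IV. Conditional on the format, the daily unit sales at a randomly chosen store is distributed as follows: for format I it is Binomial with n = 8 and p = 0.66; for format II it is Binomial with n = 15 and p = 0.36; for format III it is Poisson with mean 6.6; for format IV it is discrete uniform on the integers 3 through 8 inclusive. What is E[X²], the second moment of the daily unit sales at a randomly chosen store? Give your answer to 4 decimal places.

34.3065

For each component E[X²] = Var + (mean)², giving I: 29.6736; II: 32.616; III: 50.16; IV: 33.1667.
Overall E[X²] = 0.43·29.6736 + 0.14·32.616 + 0.16·50.16 + 0.27·33.1667 = 34.3065.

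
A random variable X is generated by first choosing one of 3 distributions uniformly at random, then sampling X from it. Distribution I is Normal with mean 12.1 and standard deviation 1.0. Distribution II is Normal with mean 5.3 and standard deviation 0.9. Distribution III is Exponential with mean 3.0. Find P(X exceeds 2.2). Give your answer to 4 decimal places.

0.8267

Conditional on each component, P(X > 2.2): I: 1; II: 0.999714; III: 0.480305.
By total probability, P(X > 2.2) = 0.333333·1 + 0.333333·0.999714 + 0.333333·0.480305 = 0.826673.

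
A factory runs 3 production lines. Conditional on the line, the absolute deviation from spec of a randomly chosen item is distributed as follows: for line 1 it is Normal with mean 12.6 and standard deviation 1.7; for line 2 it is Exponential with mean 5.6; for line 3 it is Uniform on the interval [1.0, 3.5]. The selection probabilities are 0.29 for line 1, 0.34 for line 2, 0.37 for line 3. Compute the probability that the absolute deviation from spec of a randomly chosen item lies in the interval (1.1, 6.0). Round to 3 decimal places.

Conditional on each line, P(1.1 < X < 6.0): 1: 5.17253e-05; 2: 0.479141; 3: 0.96.
By total probability, P(1.1 < X < 6.0) = 0.29·5.17253e-05 + 0.34·0.479141 + 0.37·0.96 = 0.518123.

0.518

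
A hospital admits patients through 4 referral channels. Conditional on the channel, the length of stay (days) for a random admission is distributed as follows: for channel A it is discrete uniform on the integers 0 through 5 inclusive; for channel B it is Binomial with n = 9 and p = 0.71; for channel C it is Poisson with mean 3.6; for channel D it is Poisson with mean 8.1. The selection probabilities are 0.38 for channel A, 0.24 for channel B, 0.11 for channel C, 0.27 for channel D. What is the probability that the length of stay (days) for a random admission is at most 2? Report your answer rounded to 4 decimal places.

0.2276

Conditional on each channel, P(X ≤ 2): A: 0.5; B: 0.0034646; C: 0.302747; D: 0.0127198.
By total probability, P(X ≤ 2) = 0.38·0.5 + 0.24·0.0034646 + 0.11·0.302747 + 0.27·0.0127198 = 0.227568.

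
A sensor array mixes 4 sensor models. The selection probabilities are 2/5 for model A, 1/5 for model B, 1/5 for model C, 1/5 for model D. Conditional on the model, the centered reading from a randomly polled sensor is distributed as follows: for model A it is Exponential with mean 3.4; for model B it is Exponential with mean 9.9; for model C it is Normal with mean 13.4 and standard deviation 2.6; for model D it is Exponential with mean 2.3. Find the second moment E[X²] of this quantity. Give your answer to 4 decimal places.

For each component E[X²] = Var + (mean)², giving A: 23.12; B: 196.02; C: 186.32; D: 10.58.
Overall E[X²] = 0.4·23.12 + 0.2·196.02 + 0.2·186.32 + 0.2·10.58 = 87.832.

87.8320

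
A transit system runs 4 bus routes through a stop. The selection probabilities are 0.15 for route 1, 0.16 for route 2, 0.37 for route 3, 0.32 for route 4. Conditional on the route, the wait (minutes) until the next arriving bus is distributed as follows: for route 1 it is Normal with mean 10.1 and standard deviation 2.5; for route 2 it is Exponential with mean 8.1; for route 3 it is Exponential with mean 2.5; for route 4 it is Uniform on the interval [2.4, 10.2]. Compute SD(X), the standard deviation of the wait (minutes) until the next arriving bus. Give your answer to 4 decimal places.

4.8059

Per component, 1: μ=10.1, E[X²]=108.26; 2: μ=8.1, E[X²]=131.22; 3: μ=2.5, E[X²]=12.5; 4: μ=6.3, E[X²]=44.76.
E[X] = 0.15·10.1 + 0.16·8.1 + 0.37·2.5 + 0.32·6.3 = 5.752.
E[X²] = 0.15·108.26 + 0.16·131.22 + 0.37·12.5 + 0.32·44.76 = 56.1824.
Var(X) = E[X²] − (E[X])² = 56.1824 − 33.0855 = 23.0969.
SD(X) = √23.0969 = 4.80592.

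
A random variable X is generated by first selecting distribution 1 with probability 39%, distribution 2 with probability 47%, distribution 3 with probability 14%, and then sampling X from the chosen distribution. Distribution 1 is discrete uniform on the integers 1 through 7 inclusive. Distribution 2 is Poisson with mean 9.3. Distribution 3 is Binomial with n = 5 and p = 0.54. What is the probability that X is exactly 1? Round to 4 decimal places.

Conditional on each component, P(X = 1): 1: 0.142857; 2: 0.000850245; 3: 0.120891.
By total probability, P(X = 1) = 0.39·0.142857 + 0.47·0.000850245 + 0.14·0.120891 = 0.0730387.

0.0730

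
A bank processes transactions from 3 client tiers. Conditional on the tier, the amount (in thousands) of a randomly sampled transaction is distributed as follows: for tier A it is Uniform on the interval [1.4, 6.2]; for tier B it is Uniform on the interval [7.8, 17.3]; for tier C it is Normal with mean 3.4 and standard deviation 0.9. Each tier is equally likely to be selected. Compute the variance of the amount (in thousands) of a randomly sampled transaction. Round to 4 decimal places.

21.2442

Per component, A: μ=3.8, E[X²]=16.36; B: μ=12.55, E[X²]=165.023; C: μ=3.4, E[X²]=12.37.
E[X] = 0.333333·3.8 + 0.333333·12.55 + 0.333333·3.4 = 6.58333.
E[X²] = 0.333333·16.36 + 0.333333·165.023 + 0.333333·12.37 = 64.5844.
Var(X) = E[X²] − (E[X])² = 64.5844 − 43.3403 = 21.2442.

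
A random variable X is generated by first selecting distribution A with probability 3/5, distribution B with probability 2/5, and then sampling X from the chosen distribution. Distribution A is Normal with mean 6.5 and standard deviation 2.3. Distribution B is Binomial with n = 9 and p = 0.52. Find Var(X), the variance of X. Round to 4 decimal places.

Per component, A: μ=6.5, E[X²]=47.54; B: μ=4.68, E[X²]=24.1488.
E[X] = 0.6·6.5 + 0.4·4.68 = 5.772.
E[X²] = 0.6·47.54 + 0.4·24.1488 = 38.1835.
Var(X) = E[X²] − (E[X])² = 38.1835 − 33.316 = 4.86754.

4.8675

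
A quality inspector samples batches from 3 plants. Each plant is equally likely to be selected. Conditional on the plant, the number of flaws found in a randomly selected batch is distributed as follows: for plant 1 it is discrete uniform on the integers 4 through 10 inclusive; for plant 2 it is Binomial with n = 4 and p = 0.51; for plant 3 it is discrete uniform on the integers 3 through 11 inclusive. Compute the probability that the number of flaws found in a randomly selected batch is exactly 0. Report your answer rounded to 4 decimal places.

Conditional on each plant, P(X = 0): 1: 0; 2: 0.057648; 3: 0.
By total probability, P(X = 0) = 0.333333·0 + 0.333333·0.057648 + 0.333333·0 = 0.019216.

0.0192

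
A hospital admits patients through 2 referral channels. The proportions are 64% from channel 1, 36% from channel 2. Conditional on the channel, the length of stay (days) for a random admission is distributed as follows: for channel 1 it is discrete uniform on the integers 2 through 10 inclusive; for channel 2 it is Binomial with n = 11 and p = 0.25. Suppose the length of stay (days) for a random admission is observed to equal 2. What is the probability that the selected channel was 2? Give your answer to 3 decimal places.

Likelihoods P(X=2 | ·): 1: 0.111111; 2: 0.258104.
Posterior ∝ prior × likelihood. Numerator for 2: 0.36·0.258104 = 0.0929173.
Normalizing constant: 0.64·0.111111 + 0.36·0.258104 = 0.164028.
P(2 | observation) = 0.0929173 / 0.164028 = 0.566471.

0.566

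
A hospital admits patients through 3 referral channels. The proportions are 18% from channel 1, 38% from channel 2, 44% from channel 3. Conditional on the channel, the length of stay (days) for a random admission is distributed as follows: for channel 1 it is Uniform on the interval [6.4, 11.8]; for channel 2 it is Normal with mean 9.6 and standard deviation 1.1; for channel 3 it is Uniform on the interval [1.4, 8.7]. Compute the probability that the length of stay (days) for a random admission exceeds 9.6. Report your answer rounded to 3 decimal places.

Conditional on each channel, P(X > 9.6): 1: 0.407407; 2: 0.5; 3: 0.
By total probability, P(X > 9.6) = 0.18·0.407407 + 0.38·0.5 + 0.44·0 = 0.263333.

0.263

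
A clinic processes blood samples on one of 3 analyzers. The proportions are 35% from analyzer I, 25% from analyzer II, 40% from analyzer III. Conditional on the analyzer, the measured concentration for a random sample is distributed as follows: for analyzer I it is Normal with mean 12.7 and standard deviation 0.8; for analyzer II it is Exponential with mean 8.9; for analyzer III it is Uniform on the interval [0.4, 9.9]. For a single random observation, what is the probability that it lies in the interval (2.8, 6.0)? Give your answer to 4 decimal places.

0.1899

Conditional on each analyzer, P(2.8 < X < 6.0): I: 0; II: 0.22049; III: 0.336842.
By total probability, P(2.8 < X < 6.0) = 0.35·0 + 0.25·0.22049 + 0.4·0.336842 = 0.189859.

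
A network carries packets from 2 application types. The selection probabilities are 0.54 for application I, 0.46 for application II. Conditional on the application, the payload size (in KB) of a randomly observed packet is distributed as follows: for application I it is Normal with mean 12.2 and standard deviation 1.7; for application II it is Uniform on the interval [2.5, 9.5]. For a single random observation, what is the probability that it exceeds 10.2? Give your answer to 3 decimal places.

Conditional on each application, P(X > 10.2): I: 0.880297; II: 0.
By total probability, P(X > 10.2) = 0.54·0.880297 + 0.46·0 = 0.47536.

0.475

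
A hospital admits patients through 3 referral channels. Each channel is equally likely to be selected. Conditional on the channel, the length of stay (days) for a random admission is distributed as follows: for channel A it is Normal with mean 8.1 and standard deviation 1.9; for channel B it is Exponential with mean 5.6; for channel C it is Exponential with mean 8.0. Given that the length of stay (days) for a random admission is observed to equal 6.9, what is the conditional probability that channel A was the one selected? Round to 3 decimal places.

Likelihoods f(6.9 | ·): A: 0.172004; B: 0.0520834; C: 0.0527632.
Posterior ∝ prior × likelihood. Numerator for A: 0.333333·0.172004 = 0.0573346.
Normalizing constant: 0.333333·0.172004 + 0.333333·0.0520834 + 0.333333·0.0527632 = 0.0922835.
P(A | observation) = 0.0573346 / 0.0922835 = 0.621288.

0.621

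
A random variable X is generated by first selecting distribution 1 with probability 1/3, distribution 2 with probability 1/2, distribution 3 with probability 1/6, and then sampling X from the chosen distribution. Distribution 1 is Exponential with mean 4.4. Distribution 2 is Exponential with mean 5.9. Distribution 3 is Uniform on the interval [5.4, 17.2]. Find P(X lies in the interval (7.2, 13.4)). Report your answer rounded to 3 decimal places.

0.233

Conditional on each component, P(7.2 < X < 13.4): 1: 0.147112; 2: 0.19194; 3: 0.525424.
By total probability, P(7.2 < X < 13.4) = 0.333333·0.147112 + 0.5·0.19194 + 0.166667·0.525424 = 0.232578.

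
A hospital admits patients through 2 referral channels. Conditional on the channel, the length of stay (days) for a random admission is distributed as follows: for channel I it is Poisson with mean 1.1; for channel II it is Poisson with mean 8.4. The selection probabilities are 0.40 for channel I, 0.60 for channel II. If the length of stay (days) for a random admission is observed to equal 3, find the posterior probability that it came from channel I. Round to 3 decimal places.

Likelihoods P(X=3 | ·): I: 0.0738419; II: 0.0222133.
Posterior ∝ prior × likelihood. Numerator for I: 0.4·0.0738419 = 0.0295368.
Normalizing constant: 0.4·0.0738419 + 0.6·0.0222133 = 0.0428647.
P(I | observation) = 0.0295368 / 0.0428647 = 0.689069.

0.689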